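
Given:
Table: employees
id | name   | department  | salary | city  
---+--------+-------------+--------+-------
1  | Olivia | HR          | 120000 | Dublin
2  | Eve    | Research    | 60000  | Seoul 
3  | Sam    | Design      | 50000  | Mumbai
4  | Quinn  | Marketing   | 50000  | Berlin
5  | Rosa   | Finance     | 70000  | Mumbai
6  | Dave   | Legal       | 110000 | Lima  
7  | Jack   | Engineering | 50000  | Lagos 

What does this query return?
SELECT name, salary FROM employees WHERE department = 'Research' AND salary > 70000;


Filtering: department = 'Research' AND salary > 70000
Matching: 0 rows

Empty result set (0 rows)


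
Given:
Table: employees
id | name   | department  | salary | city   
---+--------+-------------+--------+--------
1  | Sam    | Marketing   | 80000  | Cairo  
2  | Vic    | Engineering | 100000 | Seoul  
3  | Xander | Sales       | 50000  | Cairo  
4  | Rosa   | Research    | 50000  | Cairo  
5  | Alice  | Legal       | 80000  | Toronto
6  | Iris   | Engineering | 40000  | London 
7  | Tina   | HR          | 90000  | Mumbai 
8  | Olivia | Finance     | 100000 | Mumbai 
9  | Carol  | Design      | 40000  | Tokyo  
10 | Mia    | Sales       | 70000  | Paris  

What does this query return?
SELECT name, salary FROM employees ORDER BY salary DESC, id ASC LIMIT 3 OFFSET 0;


Sort by salary DESC (id ASC tiebreak), then skip 0 and take 3
Rows 1 through 3

3 rows:
Vic, 100000
Olivia, 100000
Tina, 90000


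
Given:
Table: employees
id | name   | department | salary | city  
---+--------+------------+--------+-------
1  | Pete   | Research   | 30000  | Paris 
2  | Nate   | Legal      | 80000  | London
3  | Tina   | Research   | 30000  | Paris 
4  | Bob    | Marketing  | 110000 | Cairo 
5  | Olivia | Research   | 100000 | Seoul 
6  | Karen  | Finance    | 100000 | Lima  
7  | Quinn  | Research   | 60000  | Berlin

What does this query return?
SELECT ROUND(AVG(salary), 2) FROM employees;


SUM(salary) = 510000
COUNT = 7
ROUND(AVG, 2) = ROUND(510000 / 7, 2) = 72857.14

72857.14


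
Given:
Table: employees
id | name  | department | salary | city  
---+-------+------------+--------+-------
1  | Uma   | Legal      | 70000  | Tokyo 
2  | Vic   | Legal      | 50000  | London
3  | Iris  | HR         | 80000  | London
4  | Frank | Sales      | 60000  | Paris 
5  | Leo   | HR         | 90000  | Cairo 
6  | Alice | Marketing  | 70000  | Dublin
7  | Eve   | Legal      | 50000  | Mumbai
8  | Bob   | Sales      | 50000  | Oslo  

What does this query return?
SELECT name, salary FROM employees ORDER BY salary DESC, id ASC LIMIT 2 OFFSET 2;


Sort by salary DESC (id ASC tiebreak), then skip 2 and take 2
Rows 3 through 4

2 rows:
Uma, 70000
Alice, 70000


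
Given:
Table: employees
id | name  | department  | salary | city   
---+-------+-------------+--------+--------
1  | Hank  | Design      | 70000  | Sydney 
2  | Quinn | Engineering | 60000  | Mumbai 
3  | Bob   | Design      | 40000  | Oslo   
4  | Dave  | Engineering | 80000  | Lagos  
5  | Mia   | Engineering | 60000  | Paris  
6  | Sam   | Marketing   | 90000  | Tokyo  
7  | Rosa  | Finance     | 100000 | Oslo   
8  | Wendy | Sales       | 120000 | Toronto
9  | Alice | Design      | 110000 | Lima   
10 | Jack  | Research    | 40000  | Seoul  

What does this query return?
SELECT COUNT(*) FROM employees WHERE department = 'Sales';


Counting rows where department = 'Sales'
  Wendy -> MATCH


1


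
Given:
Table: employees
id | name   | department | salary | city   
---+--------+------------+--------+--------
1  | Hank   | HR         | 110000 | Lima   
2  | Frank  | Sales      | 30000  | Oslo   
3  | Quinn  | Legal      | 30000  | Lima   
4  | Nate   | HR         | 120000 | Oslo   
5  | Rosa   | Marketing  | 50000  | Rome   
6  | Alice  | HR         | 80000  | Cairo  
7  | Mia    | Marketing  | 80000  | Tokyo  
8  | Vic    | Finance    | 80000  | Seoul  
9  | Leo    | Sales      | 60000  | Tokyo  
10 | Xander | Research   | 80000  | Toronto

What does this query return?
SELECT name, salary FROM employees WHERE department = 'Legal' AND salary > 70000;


Filtering: department = 'Legal' AND salary > 70000
Matching: 0 rows

Empty result set (0 rows)


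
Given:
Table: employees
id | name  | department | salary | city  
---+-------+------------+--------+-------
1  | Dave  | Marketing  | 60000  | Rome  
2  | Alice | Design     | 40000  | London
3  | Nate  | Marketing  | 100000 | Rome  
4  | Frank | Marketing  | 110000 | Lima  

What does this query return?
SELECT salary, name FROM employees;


Projecting columns: salary, name

4 rows:
60000, Dave
40000, Alice
100000, Nate
110000, Frank


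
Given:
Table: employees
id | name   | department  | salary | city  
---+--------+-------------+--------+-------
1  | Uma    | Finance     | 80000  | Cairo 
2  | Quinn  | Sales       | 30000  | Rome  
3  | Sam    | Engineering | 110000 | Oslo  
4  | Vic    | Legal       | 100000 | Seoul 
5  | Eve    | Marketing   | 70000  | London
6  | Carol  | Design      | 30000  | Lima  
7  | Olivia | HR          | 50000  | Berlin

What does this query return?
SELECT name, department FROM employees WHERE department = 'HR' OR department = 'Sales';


Filtering: department = 'HR' OR 'Sales'
Matching: 2 rows

2 rows:
Quinn, Sales
Olivia, HR


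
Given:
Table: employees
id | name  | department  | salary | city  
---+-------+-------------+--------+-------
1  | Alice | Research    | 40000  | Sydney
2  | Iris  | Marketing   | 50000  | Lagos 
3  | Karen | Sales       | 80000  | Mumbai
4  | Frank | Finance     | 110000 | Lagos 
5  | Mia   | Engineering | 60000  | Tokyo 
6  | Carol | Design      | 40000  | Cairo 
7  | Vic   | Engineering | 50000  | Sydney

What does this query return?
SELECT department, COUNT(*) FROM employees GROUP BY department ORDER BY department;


Assigning each row to its department group:
  Alice -> Research
  Iris -> Marketing
  Karen -> Sales
  Frank -> Finance
  Mia -> Engineering
  Carol -> Design
  Vic -> Engineering


6 groups:
Design, 1
Engineering, 2
Finance, 1
Marketing, 1
Research, 1
Sales, 1


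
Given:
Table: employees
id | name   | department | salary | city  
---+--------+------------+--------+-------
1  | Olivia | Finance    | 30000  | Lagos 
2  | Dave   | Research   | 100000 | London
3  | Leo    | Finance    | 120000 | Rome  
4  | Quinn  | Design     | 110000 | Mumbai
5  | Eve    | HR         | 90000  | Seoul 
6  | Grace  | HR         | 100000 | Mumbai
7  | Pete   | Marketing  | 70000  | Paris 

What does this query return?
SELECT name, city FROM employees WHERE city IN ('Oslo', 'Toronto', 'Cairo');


Filtering: city IN ('Oslo', 'Toronto', 'Cairo')
Matching: 0 rows

Empty result set (0 rows)


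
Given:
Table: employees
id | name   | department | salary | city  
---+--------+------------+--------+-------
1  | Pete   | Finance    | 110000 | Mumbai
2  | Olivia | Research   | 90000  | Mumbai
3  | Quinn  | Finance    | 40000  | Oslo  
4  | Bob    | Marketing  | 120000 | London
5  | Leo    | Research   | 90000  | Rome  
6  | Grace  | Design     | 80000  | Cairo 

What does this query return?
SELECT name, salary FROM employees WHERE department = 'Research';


Filtering: department = 'Research'
Matching rows: 2

2 rows:
Olivia, 90000
Leo, 90000


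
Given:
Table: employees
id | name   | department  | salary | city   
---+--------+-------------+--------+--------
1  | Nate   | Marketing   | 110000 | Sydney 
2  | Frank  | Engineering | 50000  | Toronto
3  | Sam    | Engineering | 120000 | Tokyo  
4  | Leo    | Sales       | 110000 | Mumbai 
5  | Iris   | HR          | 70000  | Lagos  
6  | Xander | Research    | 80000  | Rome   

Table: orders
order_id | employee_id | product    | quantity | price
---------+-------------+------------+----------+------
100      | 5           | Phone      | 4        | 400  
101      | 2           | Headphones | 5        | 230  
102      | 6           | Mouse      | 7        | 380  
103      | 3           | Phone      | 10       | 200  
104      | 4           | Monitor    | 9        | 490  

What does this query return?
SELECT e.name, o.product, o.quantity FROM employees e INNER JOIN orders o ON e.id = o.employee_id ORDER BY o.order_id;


Joining employees.id = orders.employee_id:
  employee Iris (id=5) -> order Phone
  employee Frank (id=2) -> order Headphones
  employee Xander (id=6) -> order Mouse
  employee Sam (id=3) -> order Phone
  employee Leo (id=4) -> order Monitor


5 rows:
Iris, Phone, 4
Frank, Headphones, 5
Xander, Mouse, 7
Sam, Phone, 10
Leo, Monitor, 9


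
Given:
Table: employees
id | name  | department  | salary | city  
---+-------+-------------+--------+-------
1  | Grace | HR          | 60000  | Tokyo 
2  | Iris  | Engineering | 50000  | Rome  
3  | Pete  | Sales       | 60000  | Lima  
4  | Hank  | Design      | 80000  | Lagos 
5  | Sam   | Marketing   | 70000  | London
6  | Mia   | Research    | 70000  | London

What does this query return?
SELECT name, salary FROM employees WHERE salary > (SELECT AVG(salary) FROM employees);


Subquery: AVG(salary) = 65000.0
Filtering: salary > 65000.0
  Hank (80000) -> MATCH
  Sam (70000) -> MATCH
  Mia (70000) -> MATCH


3 rows:
Hank, 80000
Sam, 70000
Mia, 70000


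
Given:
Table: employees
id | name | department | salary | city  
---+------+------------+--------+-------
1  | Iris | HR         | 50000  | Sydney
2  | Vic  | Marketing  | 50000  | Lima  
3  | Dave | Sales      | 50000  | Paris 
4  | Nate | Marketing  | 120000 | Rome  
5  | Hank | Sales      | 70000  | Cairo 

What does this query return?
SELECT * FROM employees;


SELECT * returns all 5 rows with all columns

5 rows:
1, Iris, HR, 50000, Sydney
2, Vic, Marketing, 50000, Lima
3, Dave, Sales, 50000, Paris
4, Nate, Marketing, 120000, Rome
5, Hank, Sales, 70000, Cairo


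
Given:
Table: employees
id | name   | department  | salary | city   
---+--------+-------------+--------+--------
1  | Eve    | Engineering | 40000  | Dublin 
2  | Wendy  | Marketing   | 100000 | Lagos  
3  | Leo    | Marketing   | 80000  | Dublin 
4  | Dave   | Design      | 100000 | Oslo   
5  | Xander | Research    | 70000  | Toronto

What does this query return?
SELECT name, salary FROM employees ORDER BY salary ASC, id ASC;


Sorting by salary ASC, then id ASC for ties

5 rows:
Eve, 40000
Xander, 70000
Leo, 80000
Wendy, 100000
Dave, 100000


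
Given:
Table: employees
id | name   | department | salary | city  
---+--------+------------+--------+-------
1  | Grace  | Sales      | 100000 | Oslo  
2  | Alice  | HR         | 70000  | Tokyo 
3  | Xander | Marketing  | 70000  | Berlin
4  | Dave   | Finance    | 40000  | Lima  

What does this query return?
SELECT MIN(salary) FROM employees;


Salaries: 100000, 70000, 70000, 40000
MIN = 40000

40000


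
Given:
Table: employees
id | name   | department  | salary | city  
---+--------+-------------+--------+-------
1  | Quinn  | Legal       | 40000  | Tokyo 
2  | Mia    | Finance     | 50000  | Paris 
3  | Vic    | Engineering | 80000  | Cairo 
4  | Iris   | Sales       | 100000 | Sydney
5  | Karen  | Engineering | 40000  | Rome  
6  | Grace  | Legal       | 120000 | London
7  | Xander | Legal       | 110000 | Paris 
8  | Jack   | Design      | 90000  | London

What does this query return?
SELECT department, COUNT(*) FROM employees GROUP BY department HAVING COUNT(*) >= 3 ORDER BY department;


Groups with count >= 3:
  Legal: 3 -> PASS
  Design: 1 -> filtered out
  Engineering: 2 -> filtered out
  Finance: 1 -> filtered out
  Sales: 1 -> filtered out


1 groups:
Legal, 3


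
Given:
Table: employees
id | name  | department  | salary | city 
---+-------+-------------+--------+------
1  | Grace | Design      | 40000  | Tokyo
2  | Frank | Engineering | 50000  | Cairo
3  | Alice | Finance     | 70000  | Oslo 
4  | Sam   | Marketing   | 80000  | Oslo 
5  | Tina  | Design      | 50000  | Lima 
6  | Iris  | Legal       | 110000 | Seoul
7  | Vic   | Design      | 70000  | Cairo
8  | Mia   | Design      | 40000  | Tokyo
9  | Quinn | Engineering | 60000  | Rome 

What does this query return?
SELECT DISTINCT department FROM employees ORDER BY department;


All 'department' values (row order): Design, Engineering, Finance, Marketing, Design, Legal, Design, Design, Engineering
Removing duplicates leaves 5 unique value(s).

5 values:
Design
Engineering
Finance
Legal
Marketing


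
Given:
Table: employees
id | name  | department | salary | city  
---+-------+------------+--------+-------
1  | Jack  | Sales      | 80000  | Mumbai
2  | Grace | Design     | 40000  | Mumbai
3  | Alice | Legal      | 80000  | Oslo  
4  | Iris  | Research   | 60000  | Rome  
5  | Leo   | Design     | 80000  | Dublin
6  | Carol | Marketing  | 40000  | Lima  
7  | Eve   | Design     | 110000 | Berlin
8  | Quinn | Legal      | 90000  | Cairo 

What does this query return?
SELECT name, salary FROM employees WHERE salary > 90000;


Filtering: salary > 90000
Matching: 1 rows

1 rows:
Eve, 110000


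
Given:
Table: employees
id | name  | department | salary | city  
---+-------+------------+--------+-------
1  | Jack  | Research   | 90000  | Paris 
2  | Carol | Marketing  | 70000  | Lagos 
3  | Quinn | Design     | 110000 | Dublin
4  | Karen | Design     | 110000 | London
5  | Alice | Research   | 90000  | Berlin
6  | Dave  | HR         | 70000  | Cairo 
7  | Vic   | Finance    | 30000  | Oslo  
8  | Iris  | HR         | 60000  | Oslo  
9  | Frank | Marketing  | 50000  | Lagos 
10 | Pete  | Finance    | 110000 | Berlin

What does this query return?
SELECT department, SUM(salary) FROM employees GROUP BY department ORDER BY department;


Summing salary within each department:
  Design: 110000 + 110000 = 220000
  Finance: 30000 + 110000 = 140000
  HR: 70000 + 60000 = 130000
  Marketing: 70000 + 50000 = 120000
  Research: 90000 + 90000 = 180000


5 groups:
Design, 220000
Finance, 140000
HR, 130000
Marketing, 120000
Research, 180000


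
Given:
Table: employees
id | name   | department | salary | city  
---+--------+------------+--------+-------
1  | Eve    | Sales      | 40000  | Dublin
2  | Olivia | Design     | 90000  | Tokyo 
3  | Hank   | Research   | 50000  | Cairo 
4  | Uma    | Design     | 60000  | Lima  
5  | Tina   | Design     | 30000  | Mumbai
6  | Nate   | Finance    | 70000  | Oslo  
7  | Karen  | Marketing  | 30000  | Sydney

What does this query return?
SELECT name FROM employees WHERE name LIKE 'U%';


LIKE 'U%' matches names starting with 'U'
Matching: 1

1 rows:
Uma


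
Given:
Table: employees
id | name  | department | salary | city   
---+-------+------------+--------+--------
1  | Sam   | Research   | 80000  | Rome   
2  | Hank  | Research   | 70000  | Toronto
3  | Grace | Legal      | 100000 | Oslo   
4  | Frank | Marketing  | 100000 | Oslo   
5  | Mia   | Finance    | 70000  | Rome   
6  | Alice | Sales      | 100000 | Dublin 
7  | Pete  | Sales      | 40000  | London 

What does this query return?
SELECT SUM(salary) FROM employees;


SUM(salary) = 80000 + 70000 + 100000 + 100000 + 70000 + 100000 + 40000 = 560000

560000


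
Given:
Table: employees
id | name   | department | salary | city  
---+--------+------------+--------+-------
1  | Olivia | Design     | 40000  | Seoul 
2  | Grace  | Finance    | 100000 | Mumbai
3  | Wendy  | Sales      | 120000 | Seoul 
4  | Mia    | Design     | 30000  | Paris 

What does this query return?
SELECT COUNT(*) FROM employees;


COUNT(*) counts all rows

4


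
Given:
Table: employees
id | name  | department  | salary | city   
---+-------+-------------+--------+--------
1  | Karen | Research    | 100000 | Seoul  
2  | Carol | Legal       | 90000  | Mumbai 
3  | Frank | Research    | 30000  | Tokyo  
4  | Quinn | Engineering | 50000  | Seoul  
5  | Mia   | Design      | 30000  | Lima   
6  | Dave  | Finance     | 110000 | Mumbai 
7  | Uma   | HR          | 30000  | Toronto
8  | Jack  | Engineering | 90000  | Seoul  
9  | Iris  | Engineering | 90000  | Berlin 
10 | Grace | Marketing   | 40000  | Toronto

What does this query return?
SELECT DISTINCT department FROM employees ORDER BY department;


All 'department' values (row order): Research, Legal, Research, Engineering, Design, Finance, HR, Engineering, Engineering, Marketing
Removing duplicates leaves 7 unique value(s).

7 values:
Design
Engineering
Finance
HR
Legal
Marketing
Research


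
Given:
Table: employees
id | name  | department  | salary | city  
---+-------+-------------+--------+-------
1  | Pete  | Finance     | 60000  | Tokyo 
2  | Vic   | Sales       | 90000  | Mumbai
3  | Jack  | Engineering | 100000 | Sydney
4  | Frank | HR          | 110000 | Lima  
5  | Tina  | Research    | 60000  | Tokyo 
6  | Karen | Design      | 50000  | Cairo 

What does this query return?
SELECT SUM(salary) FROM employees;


SUM(salary) = 60000 + 90000 + 100000 + 110000 + 60000 + 50000 = 470000

470000


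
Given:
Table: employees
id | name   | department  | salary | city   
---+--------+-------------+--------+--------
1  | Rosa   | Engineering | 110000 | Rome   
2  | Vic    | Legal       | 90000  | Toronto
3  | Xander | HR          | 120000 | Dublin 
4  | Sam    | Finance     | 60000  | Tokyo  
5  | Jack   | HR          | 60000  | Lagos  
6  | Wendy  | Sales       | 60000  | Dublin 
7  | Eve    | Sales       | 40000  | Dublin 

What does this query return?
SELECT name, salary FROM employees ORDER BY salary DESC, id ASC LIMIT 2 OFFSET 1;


Sort by salary DESC (id ASC tiebreak), then skip 1 and take 2
Rows 2 through 3

2 rows:
Rosa, 110000
Vic, 90000


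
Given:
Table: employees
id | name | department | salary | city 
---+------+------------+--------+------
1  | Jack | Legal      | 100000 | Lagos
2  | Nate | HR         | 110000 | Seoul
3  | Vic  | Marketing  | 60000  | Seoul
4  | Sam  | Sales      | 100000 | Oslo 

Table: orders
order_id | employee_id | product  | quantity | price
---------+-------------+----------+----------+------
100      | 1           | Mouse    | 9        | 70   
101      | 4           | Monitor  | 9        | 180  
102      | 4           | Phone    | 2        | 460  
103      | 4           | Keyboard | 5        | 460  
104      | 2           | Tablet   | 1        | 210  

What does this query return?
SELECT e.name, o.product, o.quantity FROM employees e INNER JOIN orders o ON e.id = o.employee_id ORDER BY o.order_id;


Joining employees.id = orders.employee_id:
  employee Jack (id=1) -> order Mouse
  employee Sam (id=4) -> order Monitor
  employee Sam (id=4) -> order Phone
  employee Sam (id=4) -> order Keyboard
  employee Nate (id=2) -> order Tablet


5 rows:
Jack, Mouse, 9
Sam, Monitor, 9
Sam, Phone, 2
Sam, Keyboard, 5
Nate, Tablet, 1


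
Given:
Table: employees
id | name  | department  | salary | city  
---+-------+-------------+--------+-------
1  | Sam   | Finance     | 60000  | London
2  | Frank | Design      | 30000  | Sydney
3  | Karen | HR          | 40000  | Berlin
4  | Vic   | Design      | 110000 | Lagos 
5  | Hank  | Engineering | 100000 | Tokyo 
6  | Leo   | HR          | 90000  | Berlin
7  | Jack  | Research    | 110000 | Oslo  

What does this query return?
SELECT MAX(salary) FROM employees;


Salaries: 60000, 30000, 40000, 110000, 100000, 90000, 110000
MAX = 110000

110000


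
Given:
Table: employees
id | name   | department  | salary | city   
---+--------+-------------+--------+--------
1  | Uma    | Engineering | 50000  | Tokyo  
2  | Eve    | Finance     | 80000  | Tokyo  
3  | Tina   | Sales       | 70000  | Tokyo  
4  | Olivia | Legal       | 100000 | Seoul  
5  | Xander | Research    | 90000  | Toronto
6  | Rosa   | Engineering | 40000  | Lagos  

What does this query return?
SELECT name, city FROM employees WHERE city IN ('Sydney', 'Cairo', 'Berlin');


Filtering: city IN ('Sydney', 'Cairo', 'Berlin')
Matching: 0 rows

Empty result set (0 rows)


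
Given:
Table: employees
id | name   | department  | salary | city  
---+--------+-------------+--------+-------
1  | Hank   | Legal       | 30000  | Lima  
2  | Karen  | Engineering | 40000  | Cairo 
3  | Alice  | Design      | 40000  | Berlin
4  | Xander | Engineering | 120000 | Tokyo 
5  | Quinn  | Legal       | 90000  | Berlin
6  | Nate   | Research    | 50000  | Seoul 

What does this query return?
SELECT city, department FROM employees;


Projecting columns: city, department

6 rows:
Lima, Legal
Cairo, Engineering
Berlin, Design
Tokyo, Engineering
Berlin, Legal
Seoul, Research


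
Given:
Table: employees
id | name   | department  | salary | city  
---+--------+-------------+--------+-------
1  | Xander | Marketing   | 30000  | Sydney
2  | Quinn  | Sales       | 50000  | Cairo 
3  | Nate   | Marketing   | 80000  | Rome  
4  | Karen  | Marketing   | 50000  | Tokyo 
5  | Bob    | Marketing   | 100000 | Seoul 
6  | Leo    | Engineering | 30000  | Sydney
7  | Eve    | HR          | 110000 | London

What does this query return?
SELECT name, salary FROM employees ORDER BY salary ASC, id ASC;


Sorting by salary ASC, then id ASC for ties

7 rows:
Xander, 30000
Leo, 30000
Quinn, 50000
Karen, 50000
Nate, 80000
Bob, 100000
Eve, 110000


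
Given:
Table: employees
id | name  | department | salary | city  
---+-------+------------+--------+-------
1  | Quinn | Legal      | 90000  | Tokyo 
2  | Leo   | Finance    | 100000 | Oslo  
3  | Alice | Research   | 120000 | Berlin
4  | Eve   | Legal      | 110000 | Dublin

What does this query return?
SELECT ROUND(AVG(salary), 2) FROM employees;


SUM(salary) = 420000
COUNT = 4
ROUND(AVG, 2) = ROUND(420000 / 4, 2) = 105000.0

105000.0


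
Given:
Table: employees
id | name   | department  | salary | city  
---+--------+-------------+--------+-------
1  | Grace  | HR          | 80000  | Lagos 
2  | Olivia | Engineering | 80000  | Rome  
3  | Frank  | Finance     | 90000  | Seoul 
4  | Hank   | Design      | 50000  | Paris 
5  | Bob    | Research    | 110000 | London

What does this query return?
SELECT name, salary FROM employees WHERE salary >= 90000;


Filtering: salary >= 90000
Matching: 2 rows

2 rows:
Frank, 90000
Bob, 110000


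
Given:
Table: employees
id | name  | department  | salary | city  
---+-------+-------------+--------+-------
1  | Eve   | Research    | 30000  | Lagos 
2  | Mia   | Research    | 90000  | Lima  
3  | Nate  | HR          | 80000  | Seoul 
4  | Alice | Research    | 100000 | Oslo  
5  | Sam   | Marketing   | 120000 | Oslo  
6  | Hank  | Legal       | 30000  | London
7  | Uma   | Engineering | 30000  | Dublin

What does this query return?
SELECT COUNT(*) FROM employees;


COUNT(*) counts all rows

7


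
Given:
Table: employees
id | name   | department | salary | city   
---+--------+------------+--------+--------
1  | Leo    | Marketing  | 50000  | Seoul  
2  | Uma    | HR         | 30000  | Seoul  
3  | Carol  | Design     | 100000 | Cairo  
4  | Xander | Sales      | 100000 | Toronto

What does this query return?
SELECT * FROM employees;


SELECT * returns all 4 rows with all columns

4 rows:
1, Leo, Marketing, 50000, Seoul
2, Uma, HR, 30000, Seoul
3, Carol, Design, 100000, Cairo
4, Xander, Sales, 100000, Toronto


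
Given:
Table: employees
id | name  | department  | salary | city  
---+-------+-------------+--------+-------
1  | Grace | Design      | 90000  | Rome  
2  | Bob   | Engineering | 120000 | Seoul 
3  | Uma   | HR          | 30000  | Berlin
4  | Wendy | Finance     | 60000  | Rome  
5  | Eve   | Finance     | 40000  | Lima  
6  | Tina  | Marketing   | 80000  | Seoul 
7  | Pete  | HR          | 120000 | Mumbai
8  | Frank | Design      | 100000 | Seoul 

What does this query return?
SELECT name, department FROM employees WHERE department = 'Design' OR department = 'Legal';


Filtering: department = 'Design' OR 'Legal'
Matching: 2 rows

2 rows:
Grace, Design
Frank, Design


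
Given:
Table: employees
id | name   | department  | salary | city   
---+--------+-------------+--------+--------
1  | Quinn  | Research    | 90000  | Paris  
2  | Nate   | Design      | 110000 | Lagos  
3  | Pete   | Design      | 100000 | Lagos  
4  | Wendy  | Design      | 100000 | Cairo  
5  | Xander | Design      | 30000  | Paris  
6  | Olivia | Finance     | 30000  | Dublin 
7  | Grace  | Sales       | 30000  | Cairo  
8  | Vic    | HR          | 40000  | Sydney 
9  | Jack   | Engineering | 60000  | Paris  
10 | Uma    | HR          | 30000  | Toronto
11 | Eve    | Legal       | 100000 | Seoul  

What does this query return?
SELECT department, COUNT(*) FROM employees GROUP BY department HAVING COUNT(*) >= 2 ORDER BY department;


Groups with count >= 2:
  Design: 4 -> PASS
  HR: 2 -> PASS
  Engineering: 1 -> filtered out
  Finance: 1 -> filtered out
  Legal: 1 -> filtered out
  Research: 1 -> filtered out
  Sales: 1 -> filtered out


2 groups:
Design, 4
HR, 2


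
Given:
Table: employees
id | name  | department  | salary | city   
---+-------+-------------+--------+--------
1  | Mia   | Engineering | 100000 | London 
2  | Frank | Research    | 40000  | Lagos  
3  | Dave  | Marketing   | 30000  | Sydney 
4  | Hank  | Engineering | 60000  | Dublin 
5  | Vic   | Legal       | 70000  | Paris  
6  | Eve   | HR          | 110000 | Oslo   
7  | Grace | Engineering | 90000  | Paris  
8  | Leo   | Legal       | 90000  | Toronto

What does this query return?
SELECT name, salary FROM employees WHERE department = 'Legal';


Filtering: department = 'Legal'
Matching rows: 2

2 rows:
Vic, 70000
Leo, 90000


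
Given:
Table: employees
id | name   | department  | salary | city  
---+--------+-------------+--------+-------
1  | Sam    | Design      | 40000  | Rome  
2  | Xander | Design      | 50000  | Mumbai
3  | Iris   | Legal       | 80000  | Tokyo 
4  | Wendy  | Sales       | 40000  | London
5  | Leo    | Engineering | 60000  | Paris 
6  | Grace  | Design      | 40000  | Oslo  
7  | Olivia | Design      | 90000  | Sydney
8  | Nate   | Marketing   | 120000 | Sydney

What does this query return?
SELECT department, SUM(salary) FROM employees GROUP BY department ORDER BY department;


Summing salary within each department:
  Design: 40000 + 50000 + 40000 + 90000 = 220000
  Engineering: 60000 = 60000
  Legal: 80000 = 80000
  Marketing: 120000 = 120000
  Sales: 40000 = 40000


5 groups:
Design, 220000
Engineering, 60000
Legal, 80000
Marketing, 120000
Sales, 40000


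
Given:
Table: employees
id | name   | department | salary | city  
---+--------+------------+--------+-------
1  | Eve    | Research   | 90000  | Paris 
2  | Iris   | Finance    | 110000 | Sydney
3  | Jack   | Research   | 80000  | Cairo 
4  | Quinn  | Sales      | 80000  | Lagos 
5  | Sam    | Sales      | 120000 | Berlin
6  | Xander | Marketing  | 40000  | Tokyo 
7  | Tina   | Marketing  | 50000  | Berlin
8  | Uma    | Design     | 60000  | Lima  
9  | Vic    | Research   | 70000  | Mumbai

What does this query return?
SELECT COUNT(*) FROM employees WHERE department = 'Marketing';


Counting rows where department = 'Marketing'
  Xander -> MATCH
  Tina -> MATCH


2


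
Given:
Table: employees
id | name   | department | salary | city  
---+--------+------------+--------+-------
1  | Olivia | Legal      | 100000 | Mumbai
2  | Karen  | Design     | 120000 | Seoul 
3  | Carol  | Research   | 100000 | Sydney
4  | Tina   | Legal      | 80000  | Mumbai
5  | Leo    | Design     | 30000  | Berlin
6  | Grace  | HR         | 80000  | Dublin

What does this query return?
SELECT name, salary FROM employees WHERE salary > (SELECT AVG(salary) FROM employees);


Subquery: AVG(salary) = 85000.0
Filtering: salary > 85000.0
  Olivia (100000) -> MATCH
  Karen (120000) -> MATCH
  Carol (100000) -> MATCH


3 rows:
Olivia, 100000
Karen, 120000
Carol, 100000


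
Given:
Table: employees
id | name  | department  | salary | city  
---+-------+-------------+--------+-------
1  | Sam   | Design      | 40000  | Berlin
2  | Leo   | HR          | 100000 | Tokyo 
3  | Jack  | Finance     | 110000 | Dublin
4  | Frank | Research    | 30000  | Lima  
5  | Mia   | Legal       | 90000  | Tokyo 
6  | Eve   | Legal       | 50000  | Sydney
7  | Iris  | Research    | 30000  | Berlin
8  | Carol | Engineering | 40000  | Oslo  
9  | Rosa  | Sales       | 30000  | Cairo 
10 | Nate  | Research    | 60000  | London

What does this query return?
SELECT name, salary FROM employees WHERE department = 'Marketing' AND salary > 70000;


Filtering: department = 'Marketing' AND salary > 70000
Matching: 0 rows

Empty result set (0 rows)


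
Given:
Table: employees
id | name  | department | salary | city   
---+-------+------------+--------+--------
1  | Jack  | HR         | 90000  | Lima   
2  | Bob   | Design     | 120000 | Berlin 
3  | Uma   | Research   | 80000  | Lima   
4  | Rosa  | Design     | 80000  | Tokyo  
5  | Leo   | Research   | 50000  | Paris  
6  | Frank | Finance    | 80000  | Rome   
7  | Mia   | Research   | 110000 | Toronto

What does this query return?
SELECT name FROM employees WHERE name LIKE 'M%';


LIKE 'M%' matches names starting with 'M'
Matching: 1

1 rows:
Mia


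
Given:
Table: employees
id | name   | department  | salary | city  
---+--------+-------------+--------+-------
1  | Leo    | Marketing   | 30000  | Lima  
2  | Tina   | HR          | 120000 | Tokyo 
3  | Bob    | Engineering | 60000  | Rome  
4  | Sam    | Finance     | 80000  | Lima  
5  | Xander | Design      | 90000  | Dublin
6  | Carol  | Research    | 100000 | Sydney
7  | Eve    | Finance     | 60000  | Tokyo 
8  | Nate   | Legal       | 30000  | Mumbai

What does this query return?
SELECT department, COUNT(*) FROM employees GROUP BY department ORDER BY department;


Assigning each row to its department group:
  Leo -> Marketing
  Tina -> HR
  Bob -> Engineering
  Sam -> Finance
  Xander -> Design
  Carol -> Research
  Eve -> Finance
  Nate -> Legal


7 groups:
Design, 1
Engineering, 1
Finance, 2
HR, 1
Legal, 1
Marketing, 1
Research, 1


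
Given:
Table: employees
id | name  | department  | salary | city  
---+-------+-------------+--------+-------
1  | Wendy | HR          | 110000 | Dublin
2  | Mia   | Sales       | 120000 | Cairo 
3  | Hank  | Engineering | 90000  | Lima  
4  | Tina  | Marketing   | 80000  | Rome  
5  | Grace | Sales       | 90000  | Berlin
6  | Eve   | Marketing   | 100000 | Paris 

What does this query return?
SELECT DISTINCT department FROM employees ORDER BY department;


All 'department' values (row order): HR, Sales, Engineering, Marketing, Sales, Marketing
Removing duplicates leaves 4 unique value(s).

4 values:
Engineering
HR
Marketing
Sales


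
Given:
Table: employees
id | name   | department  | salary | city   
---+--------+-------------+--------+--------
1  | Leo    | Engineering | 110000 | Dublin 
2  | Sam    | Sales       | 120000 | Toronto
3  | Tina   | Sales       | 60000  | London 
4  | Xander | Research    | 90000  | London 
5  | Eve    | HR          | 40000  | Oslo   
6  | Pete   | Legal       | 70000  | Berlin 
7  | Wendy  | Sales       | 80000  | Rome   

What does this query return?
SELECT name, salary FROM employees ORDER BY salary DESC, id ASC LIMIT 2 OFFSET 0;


Sort by salary DESC (id ASC tiebreak), then skip 0 and take 2
Rows 1 through 2

2 rows:
Sam, 120000
Leo, 110000


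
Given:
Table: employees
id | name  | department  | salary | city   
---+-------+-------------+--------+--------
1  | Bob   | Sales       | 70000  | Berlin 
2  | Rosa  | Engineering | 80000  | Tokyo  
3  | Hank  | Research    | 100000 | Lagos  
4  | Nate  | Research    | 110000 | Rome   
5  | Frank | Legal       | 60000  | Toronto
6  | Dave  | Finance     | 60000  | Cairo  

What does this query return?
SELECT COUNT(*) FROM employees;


COUNT(*) counts all rows

6


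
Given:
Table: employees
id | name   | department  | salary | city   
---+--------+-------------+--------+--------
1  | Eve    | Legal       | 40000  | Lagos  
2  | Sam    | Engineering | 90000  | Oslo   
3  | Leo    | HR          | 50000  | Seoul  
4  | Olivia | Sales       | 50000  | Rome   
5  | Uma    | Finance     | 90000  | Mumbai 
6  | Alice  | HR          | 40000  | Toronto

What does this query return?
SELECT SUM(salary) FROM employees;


SUM(salary) = 40000 + 90000 + 50000 + 50000 + 90000 + 40000 = 360000

360000


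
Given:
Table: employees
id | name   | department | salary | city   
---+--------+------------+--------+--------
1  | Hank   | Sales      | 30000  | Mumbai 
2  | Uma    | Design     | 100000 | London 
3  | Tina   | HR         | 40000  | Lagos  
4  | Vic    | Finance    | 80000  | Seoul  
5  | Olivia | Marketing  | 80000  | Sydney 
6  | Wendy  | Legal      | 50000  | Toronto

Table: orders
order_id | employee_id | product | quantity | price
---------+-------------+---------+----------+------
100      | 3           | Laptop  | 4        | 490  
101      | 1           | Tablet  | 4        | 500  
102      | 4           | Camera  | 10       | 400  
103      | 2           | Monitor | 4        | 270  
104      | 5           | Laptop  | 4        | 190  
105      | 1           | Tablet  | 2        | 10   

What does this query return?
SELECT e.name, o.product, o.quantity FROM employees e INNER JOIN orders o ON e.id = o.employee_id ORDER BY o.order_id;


Joining employees.id = orders.employee_id:
  employee Tina (id=3) -> order Laptop
  employee Hank (id=1) -> order Tablet
  employee Vic (id=4) -> order Camera
  employee Uma (id=2) -> order Monitor
  employee Olivia (id=5) -> order Laptop
  employee Hank (id=1) -> order Tablet


6 rows:
Tina, Laptop, 4
Hank, Tablet, 4
Vic, Camera, 10
Uma, Monitor, 4
Olivia, Laptop, 4
Hank, Tablet, 2


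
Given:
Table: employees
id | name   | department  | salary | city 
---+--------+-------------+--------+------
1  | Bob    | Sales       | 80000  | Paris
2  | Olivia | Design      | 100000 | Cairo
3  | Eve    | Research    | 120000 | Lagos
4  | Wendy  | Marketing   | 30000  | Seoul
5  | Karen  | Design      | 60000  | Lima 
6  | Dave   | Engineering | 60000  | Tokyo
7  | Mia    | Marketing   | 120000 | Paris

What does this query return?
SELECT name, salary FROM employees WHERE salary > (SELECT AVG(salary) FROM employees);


Subquery: AVG(salary) = 81428.57
Filtering: salary > 81428.57
  Olivia (100000) -> MATCH
  Eve (120000) -> MATCH
  Mia (120000) -> MATCH


3 rows:
Olivia, 100000
Eve, 120000
Mia, 120000


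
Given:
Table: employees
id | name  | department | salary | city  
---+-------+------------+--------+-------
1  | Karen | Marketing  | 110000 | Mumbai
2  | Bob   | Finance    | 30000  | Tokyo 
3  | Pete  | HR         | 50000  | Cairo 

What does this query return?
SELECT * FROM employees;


SELECT * returns all 3 rows with all columns

3 rows:
1, Karen, Marketing, 110000, Mumbai
2, Bob, Finance, 30000, Tokyo
3, Pete, HR, 50000, Cairo


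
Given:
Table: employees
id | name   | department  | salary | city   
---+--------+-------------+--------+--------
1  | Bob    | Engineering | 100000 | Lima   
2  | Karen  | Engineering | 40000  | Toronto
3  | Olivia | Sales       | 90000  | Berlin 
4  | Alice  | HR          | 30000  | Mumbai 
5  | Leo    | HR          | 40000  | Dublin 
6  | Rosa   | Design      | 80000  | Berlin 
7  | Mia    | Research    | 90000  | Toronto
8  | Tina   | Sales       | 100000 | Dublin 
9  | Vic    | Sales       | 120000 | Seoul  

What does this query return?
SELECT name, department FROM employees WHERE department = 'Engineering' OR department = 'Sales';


Filtering: department = 'Engineering' OR 'Sales'
Matching: 5 rows

5 rows:
Bob, Engineering
Karen, Engineering
Olivia, Sales
Tina, Sales
Vic, Sales


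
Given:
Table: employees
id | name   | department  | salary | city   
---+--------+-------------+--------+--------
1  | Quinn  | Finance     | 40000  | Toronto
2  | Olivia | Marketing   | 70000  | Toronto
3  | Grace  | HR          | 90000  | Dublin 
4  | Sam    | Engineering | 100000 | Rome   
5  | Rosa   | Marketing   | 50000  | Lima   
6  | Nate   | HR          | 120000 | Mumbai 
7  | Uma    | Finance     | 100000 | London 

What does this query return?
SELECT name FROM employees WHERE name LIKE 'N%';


LIKE 'N%' matches names starting with 'N'
Matching: 1

1 rows:
Nate


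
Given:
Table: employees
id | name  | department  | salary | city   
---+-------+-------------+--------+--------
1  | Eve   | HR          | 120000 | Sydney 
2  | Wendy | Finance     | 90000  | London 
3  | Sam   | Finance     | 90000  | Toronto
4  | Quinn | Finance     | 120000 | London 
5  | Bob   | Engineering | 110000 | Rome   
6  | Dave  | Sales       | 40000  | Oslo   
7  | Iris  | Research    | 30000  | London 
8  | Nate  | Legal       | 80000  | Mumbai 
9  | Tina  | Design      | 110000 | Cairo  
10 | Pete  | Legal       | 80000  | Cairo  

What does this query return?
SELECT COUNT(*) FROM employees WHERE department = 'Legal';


Counting rows where department = 'Legal'
  Nate -> MATCH
  Pete -> MATCH


2


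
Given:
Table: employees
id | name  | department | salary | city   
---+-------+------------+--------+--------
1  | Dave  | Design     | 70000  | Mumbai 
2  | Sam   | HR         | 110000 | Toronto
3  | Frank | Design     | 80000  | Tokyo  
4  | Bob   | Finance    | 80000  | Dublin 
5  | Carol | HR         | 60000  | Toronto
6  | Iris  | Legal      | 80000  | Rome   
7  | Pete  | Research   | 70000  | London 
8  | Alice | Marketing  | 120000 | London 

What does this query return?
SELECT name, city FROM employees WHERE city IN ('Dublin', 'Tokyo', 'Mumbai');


Filtering: city IN ('Dublin', 'Tokyo', 'Mumbai')
Matching: 3 rows

3 rows:
Dave, Mumbai
Frank, Tokyo
Bob, Dublin


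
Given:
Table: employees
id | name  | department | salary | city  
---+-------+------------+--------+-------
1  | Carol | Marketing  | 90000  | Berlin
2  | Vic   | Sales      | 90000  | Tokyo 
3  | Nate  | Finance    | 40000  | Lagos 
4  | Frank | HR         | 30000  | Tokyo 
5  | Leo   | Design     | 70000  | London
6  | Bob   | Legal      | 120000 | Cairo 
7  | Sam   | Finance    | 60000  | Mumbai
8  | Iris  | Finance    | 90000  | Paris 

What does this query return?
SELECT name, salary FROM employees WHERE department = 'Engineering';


Filtering: department = 'Engineering'
Matching rows: 0

Empty result set (0 rows)


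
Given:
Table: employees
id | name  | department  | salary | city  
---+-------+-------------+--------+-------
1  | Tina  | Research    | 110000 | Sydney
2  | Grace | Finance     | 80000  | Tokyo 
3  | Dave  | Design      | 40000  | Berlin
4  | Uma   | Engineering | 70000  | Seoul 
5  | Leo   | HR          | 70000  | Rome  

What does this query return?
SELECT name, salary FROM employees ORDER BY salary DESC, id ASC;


Sorting by salary DESC, then id ASC for ties

5 rows:
Tina, 110000
Grace, 80000
Uma, 70000
Leo, 70000
Dave, 40000


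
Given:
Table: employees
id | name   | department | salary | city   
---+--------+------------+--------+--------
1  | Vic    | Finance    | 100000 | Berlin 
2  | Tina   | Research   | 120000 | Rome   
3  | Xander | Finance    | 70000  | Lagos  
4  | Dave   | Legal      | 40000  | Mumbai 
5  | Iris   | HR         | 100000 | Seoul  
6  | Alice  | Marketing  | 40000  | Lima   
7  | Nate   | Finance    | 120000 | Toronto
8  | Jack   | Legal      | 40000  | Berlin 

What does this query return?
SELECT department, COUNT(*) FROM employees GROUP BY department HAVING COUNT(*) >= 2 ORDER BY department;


Groups with count >= 2:
  Finance: 3 -> PASS
  Legal: 2 -> PASS
  HR: 1 -> filtered out
  Marketing: 1 -> filtered out
  Research: 1 -> filtered out


2 groups:
Finance, 3
Legal, 2


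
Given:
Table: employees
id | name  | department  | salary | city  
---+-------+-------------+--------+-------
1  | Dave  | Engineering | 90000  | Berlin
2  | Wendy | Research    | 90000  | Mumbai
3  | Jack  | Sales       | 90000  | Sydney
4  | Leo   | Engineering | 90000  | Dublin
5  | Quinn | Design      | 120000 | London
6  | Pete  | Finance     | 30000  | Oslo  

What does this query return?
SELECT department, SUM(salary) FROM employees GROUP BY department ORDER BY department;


Summing salary within each department:
  Design: 120000 = 120000
  Engineering: 90000 + 90000 = 180000
  Finance: 30000 = 30000
  Research: 90000 = 90000
  Sales: 90000 = 90000


5 groups:
Design, 120000
Engineering, 180000
Finance, 30000
Research, 90000
Sales, 90000


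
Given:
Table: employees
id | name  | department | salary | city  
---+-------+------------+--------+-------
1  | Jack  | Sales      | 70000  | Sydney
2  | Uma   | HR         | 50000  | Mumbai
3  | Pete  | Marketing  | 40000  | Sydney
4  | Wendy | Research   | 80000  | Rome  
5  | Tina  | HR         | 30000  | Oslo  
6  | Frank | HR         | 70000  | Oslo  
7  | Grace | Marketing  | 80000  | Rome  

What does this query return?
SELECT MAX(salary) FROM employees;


Salaries: 70000, 50000, 40000, 80000, 30000, 70000, 80000
MAX = 80000

80000
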